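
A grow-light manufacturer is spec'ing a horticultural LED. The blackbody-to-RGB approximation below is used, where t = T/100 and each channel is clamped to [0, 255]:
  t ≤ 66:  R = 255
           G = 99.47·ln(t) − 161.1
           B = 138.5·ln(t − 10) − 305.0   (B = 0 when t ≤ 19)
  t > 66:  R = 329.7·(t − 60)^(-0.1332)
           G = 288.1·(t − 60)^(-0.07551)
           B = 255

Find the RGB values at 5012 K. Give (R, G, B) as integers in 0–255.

(255, 228, 206)

t = 5012/100 = 50.12; the t ≤ 66 branch applies.
R = 255 by definition for t ≤ 66.
G = 99.47·ln 50.12 − 161.1 = 99.47·3.9144 − 161.1 = 228.267.
B = 138.5·ln(50.12 − 10) − 305.0 = 138.5·ln 40.12 − 305.0 = 138.5·3.6919 − 305.0 = 206.325.
Rounded: (255, 228, 206).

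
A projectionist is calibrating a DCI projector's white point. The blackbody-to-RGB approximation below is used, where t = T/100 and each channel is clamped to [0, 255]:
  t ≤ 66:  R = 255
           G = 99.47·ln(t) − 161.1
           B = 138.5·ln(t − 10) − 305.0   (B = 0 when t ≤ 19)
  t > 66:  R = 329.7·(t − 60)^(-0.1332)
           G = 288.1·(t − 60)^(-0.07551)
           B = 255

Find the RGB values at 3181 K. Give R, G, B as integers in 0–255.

t = 3181/100 = 31.81; the t ≤ 66 branch applies.
R = 255 by definition for t ≤ 66.
G = 99.47·ln 31.81 − 161.1 = 99.47·3.4598 − 161.1 = 183.044.
B = 138.5·ln(31.81 − 10) − 305.0 = 138.5·ln 21.81 − 305.0 = 138.5·3.0824 − 305.0 = 121.908.
Rounded: (255, 183, 122).

R=255, G=183, B=122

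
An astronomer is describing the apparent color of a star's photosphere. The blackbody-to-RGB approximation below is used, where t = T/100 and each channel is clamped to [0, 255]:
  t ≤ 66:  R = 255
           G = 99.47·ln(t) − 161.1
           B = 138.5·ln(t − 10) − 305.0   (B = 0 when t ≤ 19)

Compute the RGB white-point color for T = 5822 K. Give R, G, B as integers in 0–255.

t = 5822/100 = 58.22; the t ≤ 66 branch applies.
R = 255 by definition for t ≤ 66.
G = 99.47·ln 58.22 − 161.1 = 99.47·4.0642 − 161.1 = 243.169.
B = 138.5·ln(58.22 − 10) − 305.0 = 138.5·ln 48.22 − 305.0 = 138.5·3.8758 − 305.0 = 231.795.
Rounded: (255, 243, 232).

R=255, G=243, B=232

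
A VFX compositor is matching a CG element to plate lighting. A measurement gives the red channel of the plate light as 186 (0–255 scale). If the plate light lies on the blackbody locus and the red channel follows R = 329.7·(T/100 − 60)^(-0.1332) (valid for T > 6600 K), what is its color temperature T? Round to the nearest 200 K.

(t − 60)^(-0.1332) = 186/329.7 = 0.56415.
t − 60 = 0.56415^(1/-0.1332) = 0.56415^(-7.508) = 73.521, so t = 133.521.
T = 100·t = 13352 K → 13400 K to the nearest 200 K.

13400 K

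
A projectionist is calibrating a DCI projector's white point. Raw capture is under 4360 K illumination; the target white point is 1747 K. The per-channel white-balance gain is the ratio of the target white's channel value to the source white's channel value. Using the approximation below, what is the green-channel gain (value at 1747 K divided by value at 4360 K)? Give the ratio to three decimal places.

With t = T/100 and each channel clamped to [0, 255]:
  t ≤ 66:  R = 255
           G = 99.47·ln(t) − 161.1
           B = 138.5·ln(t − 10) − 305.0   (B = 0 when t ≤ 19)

At 4360 K (t = 43.6):
  G = 99.47·ln 43.6 − 161.1 = 99.47·3.7751 − 161.1 = 214.405.
At 1747 K (t = 17.47):
  G = 99.47·ln 17.47 − 161.1 = 99.47·2.8605 − 161.1 = 123.432.
Gain = 123.432 / 214.405 = 0.5757 → 0.576.

0.576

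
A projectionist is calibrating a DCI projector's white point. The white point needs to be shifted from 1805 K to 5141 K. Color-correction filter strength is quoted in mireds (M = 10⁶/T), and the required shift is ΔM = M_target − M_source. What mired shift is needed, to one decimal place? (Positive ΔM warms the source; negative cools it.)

-359.5 mireds

M_source = 10⁶/1805 = 554.017; M_target = 10⁶/5141 = 194.515.
ΔM = 194.515 − 554.017 = -359.502 → -359.5 mireds, a cooling shift.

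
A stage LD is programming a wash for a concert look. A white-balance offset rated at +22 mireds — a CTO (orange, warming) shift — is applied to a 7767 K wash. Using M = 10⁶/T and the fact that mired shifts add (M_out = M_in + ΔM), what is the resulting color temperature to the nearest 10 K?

6630 K

M_in = 10⁶/7767 = 128.75 mireds.
M_out = 128.75 + (+22) = 150.75 mireds.
T_out = 10⁶/150.75 = 6633.5 K → 6630 K.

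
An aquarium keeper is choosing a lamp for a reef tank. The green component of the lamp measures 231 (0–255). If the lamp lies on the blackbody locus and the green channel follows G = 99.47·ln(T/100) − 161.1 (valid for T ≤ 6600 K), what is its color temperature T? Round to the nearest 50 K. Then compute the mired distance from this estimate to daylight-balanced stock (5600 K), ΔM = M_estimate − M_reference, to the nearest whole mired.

ln t = (231 + 161.1) / 99.47 = 3.9419.
t = e^3.9419 = 51.516.
T = 100·t = 5152 K → 5150 K to the nearest 50 K.
M_estimate = 10⁶/5150 = 194.17; M_reference = 10⁶/5600 = 178.57.
ΔM = 194.17 − 178.57 = 15.60 → +16 mireds.

+16 mireds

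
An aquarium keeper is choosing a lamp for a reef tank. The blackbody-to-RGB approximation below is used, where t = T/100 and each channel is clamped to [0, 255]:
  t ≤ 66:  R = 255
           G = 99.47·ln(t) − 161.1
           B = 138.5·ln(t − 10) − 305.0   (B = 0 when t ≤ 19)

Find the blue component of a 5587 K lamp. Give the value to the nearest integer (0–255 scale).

225

t = 5587/100 = 55.87; the t ≤ 66 branch applies.
B = 138.5·ln(55.87 − 10) − 305.0 = 138.5·ln 45.87 − 305.0 = 138.5·3.8258 − 305.0 = 224.875.
Rounded: 225.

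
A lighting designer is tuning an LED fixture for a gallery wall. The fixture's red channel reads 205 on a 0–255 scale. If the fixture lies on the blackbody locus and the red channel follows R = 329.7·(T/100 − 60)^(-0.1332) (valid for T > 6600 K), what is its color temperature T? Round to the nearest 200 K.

9600 K

(t − 60)^(-0.1332) = 205/329.7 = 0.62178.
t − 60 = 0.62178^(1/-0.1332) = 0.62178^(-7.508) = 35.423, so t = 95.423.
T = 100·t = 9542 K → 9600 K to the nearest 200 K.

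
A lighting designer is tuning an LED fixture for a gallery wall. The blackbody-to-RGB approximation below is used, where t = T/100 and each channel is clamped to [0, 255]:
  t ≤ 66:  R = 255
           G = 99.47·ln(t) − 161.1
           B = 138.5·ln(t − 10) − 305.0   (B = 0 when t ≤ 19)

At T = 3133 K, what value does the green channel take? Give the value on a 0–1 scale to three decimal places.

t = 3133/100 = 31.33; the t ≤ 66 branch applies.
G = 99.47·ln 31.33 − 161.1 = 99.47·3.4446 − 161.1 = 181.532.
On a 0–1 scale: 181.532/255 = 0.7119 → 0.712.

0.712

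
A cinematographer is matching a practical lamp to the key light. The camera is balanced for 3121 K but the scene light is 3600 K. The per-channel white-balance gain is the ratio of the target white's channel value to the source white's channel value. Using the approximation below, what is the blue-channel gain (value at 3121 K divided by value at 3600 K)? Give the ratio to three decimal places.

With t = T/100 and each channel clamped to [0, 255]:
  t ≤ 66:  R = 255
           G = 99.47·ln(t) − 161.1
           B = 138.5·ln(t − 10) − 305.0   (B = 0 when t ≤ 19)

At 3600 K (t = 36):
  B = 138.5·ln(36 − 10) − 305.0 = 138.5·ln 26 − 305.0 = 138.5·3.2581 − 305.0 = 146.246.
At 3121 K (t = 31.21):
  B = 138.5·ln(31.21 − 10) − 305.0 = 138.5·ln 21.21 − 305.0 = 138.5·3.0545 − 305.0 = 118.044.
Gain = 118.044 / 146.246 = 0.8072 → 0.807.

0.807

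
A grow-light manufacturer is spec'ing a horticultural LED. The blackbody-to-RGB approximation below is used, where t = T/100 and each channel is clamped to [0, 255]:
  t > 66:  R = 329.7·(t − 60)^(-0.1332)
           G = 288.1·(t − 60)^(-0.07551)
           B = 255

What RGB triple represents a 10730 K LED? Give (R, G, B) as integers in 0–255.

(197, 215, 255)

t = 10730/100 = 107.3; the t > 66 branch applies.
R = 329.7·(107.3 − 60)^(-0.1332) = 329.7·47.3^(-0.1332) = 329.7·0.59829 = 197.255.
G = 288.1·(107.3 − 60)^(-0.07551) = 288.1·47.3^(-0.07551) = 288.1·0.74736 = 215.315.
B = 255 by definition for t > 66.
Rounded: (197, 215, 255).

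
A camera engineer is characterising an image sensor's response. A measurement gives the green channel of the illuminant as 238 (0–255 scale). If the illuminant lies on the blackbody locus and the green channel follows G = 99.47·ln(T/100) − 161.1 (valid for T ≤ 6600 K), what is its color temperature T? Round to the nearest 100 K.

5500 K

ln t = (238 + 161.1) / 99.47 = 4.0123.
t = e^4.0123 = 55.272.
T = 100·t = 5527 K → 5500 K to the nearest 100 K.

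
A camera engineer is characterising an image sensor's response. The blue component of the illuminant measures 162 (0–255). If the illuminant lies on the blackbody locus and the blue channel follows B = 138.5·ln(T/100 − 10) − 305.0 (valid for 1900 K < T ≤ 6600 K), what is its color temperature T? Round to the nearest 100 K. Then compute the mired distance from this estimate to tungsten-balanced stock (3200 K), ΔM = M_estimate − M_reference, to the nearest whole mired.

-56 mireds

ln(t − 10) = (162 + 305.0) / 138.5 = 3.3718.
t − 10 = e^3.3718 = 29.132, so t = 39.132.
T = 100·t = 3913 K → 3900 K to the nearest 100 K.
M_estimate = 10⁶/3900 = 256.41; M_reference = 10⁶/3200 = 312.50.
ΔM = 256.41 − 312.50 = -56.09 → -56 mireds.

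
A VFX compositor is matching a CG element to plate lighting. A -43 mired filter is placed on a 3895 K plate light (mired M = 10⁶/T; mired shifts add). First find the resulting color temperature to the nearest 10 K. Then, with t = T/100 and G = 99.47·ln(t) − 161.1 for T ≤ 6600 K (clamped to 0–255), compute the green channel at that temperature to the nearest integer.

M_in = 10⁶/3895 = 256.74; M_out = 256.74 + (-43) = 213.74.
T_out = 10⁶/213.74 = 4678.6 K → 4680 K; t = 46.8.
G = 99.47·ln 46.8 − 161.1 = 99.47·3.8459 − 161.1 = 221.450.
Rounded: 221.

221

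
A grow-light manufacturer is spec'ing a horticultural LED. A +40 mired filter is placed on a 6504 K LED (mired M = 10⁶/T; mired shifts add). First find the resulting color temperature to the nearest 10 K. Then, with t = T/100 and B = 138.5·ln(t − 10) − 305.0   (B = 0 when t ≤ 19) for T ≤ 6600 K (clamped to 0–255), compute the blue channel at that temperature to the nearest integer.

211

M_in = 10⁶/6504 = 153.75; M_out = 153.75 + (+40) = 193.75.
T_out = 10⁶/193.75 = 5161.2 K → 5160 K; t = 51.6.
B = 138.5·ln(51.6 − 10) − 305.0 = 138.5·ln 41.6 − 305.0 = 138.5·3.7281 − 305.0 = 211.342.
Rounded: 211.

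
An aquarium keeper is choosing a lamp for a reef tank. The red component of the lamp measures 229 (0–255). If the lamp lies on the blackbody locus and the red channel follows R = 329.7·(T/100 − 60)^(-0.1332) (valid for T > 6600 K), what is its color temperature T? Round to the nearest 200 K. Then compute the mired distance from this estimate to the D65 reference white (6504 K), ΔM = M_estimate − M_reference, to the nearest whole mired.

(t − 60)^(-0.1332) = 229/329.7 = 0.69457.
t − 60 = 0.69457^(1/-0.1332) = 0.69457^(-7.508) = 15.428, so t = 75.428.
T = 100·t = 7543 K → 7600 K to the nearest 200 K.
M_estimate = 10⁶/7600 = 131.58; M_reference = 10⁶/6504 = 153.75.
ΔM = 131.58 − 153.75 = -22.17 → -22 mireds.

-22 mireds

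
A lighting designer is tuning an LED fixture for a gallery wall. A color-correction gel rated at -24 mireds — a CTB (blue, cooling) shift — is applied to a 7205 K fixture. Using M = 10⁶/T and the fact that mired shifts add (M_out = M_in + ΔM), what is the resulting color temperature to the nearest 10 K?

M_in = 10⁶/7205 = 138.79 mireds.
M_out = 138.79 + (-24) = 114.79 mireds.
T_out = 10⁶/114.79 = 8711.4 K → 8710 K.

8710 K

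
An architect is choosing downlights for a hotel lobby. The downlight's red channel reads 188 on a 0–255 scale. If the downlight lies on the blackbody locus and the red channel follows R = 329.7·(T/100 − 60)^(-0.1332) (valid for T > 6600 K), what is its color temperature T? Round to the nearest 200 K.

12800 K

(t − 60)^(-0.1332) = 188/329.7 = 0.57022.
t − 60 = 0.57022^(1/-0.1332) = 0.57022^(-7.508) = 67.848, so t = 127.848.
T = 100·t = 12785 K → 12800 K to the nearest 200 K.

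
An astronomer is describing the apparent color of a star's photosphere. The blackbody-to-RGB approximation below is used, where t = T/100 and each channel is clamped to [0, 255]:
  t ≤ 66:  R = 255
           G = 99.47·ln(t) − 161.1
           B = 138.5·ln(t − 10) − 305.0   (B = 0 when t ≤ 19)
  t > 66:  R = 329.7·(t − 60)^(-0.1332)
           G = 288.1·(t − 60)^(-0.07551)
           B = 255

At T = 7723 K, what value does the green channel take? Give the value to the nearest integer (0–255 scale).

232

t = 7723/100 = 77.23; the t > 66 branch applies.
G = 288.1·(77.23 − 60)^(-0.07551) = 288.1·17.23^(-0.07551) = 288.1·0.80658 = 232.376.
Rounded: 232.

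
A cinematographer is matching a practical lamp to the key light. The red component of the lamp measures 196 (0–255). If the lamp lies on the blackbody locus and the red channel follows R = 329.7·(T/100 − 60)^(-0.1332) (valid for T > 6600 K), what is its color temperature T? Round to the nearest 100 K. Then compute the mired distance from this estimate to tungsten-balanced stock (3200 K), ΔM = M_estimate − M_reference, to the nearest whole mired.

(t − 60)^(-0.1332) = 196/329.7 = 0.59448.
t − 60 = 0.59448^(1/-0.1332) = 0.59448^(-7.508) = 49.621, so t = 109.621.
T = 100·t = 10962 K → 11000 K to the nearest 100 K.
M_estimate = 10⁶/11000 = 90.91; M_reference = 10⁶/3200 = 312.50.
ΔM = 90.91 − 312.50 = -221.59 → -222 mireds.

-222 mireds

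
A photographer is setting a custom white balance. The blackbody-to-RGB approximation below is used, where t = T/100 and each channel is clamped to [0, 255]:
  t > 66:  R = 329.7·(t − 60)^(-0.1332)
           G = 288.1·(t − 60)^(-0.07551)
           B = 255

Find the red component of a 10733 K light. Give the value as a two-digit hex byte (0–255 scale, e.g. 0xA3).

t = 10733/100 = 107.33; the t > 66 branch applies.
R = 329.7·(107.33 − 60)^(-0.1332) = 329.7·47.33^(-0.1332) = 329.7·0.59823 = 197.238.
Rounded: 197; in hex, 0xC5.

0xC5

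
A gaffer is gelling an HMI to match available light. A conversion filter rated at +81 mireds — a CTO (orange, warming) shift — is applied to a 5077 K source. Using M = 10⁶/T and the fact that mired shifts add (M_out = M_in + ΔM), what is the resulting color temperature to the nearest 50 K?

M_in = 10⁶/5077 = 196.97 mireds.
M_out = 196.97 + (+81) = 277.97 mireds.
T_out = 10⁶/277.97 = 3597.6 K → 3600 K.

3600 K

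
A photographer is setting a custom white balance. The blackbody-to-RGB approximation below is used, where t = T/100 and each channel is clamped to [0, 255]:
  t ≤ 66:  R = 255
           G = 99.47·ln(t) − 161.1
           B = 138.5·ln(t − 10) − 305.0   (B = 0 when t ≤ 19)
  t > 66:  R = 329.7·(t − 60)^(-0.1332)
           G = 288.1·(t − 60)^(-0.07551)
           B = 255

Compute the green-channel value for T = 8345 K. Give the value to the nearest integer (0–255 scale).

t = 8345/100 = 83.45; the t > 66 branch applies.
G = 288.1·(83.45 − 60)^(-0.07551) = 288.1·23.45^(-0.07551) = 288.1·0.78803 = 227.030.
Rounded: 227.

227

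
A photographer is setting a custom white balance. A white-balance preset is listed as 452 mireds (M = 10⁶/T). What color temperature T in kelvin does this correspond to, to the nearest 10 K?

2210 K

T = 10⁶ / 452 = 2212.39 K → 2210 K.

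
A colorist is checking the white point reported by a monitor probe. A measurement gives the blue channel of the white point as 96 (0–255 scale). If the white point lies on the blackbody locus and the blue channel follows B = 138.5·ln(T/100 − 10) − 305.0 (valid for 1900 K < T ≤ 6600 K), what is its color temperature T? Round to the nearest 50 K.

2800 K

ln(t − 10) = (96 + 305.0) / 138.5 = 2.8953.
t − 10 = e^2.8953 = 18.089, so t = 28.089.
T = 100·t = 2809 K → 2800 K to the nearest 50 K.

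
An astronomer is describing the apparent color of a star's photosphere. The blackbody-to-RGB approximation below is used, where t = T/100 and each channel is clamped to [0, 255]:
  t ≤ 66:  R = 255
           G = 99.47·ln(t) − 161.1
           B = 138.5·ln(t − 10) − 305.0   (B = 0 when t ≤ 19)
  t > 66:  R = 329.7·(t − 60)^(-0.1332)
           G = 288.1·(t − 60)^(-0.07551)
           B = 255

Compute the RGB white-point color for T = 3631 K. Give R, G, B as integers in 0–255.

R=255, G=196, B=148

t = 3631/100 = 36.31; the t ≤ 66 branch applies.
R = 255 by definition for t ≤ 66.
G = 99.47·ln 36.31 − 161.1 = 99.47·3.5921 − 161.1 = 196.206.
B = 138.5·ln(36.31 − 10) − 305.0 = 138.5·ln 26.31 − 305.0 = 138.5·3.2699 − 305.0 = 147.888.
Rounded: (255, 196, 148).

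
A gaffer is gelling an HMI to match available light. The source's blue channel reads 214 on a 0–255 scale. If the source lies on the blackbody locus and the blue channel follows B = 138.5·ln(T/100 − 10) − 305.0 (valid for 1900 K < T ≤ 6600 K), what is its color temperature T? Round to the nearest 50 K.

ln(t − 10) = (214 + 305.0) / 138.5 = 3.7473.
t − 10 = e^3.7473 = 42.406, so t = 52.406.
T = 100·t = 5241 K → 5250 K to the nearest 50 K.

5250 K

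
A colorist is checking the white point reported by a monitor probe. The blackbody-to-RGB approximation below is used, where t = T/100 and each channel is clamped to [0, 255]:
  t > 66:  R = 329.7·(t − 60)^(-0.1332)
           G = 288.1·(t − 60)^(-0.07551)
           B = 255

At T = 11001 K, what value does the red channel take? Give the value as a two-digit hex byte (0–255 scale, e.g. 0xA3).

0xC4

t = 11001/100 = 110.01; the t > 66 branch applies.
R = 329.7·(110.01 − 60)^(-0.1332) = 329.7·50.01^(-0.1332) = 329.7·0.59386 = 195.796.
Rounded: 196; in hex, 0xC4.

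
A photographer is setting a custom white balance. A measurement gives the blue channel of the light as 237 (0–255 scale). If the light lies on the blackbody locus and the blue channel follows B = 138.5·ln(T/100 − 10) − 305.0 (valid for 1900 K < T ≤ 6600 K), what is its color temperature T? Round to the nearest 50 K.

6000 K

ln(t − 10) = (237 + 305.0) / 138.5 = 3.9134.
t − 10 = e^3.9134 = 50.067, so t = 60.067.
T = 100·t = 6007 K → 6000 K to the nearest 50 K.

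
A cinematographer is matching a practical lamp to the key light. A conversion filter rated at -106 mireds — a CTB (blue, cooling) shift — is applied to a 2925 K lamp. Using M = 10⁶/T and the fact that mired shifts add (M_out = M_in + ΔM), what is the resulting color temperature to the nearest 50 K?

4250 K

M_in = 10⁶/2925 = 341.88 mireds.
M_out = 341.88 + (-106) = 235.88 mireds.
T_out = 10⁶/235.88 = 4239.4 K → 4250 K.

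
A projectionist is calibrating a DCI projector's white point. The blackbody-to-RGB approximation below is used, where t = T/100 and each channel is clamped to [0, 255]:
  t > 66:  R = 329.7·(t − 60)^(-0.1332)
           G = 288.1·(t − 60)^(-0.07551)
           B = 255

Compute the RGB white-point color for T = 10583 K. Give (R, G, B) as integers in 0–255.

t = 10583/100 = 105.83; the t > 66 branch applies.
R = 329.7·(105.83 − 60)^(-0.1332) = 329.7·45.83^(-0.1332) = 329.7·0.60081 = 198.086.
G = 288.1·(105.83 − 60)^(-0.07551) = 288.1·45.83^(-0.07551) = 288.1·0.74915 = 215.829.
B = 255 by definition for t > 66.
Rounded: (198, 216, 255).

(198, 216, 255)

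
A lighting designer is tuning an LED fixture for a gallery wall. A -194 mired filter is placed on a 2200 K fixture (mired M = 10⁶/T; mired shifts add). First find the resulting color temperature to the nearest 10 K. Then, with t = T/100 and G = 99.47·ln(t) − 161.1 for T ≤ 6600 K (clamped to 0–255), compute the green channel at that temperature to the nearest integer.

202

M_in = 10⁶/2200 = 454.55; M_out = 454.55 + (-194) = 260.55.
T_out = 10⁶/260.55 = 3838.1 K → 3840 K; t = 38.4.
G = 99.47·ln 38.4 − 161.1 = 99.47·3.6481 − 161.1 = 201.772.
Rounded: 202.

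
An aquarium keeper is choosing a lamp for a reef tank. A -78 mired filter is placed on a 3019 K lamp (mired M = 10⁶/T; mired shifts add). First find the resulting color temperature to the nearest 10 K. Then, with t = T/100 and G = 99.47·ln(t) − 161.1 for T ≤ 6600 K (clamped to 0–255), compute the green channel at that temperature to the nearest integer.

M_in = 10⁶/3019 = 331.24; M_out = 331.24 + (-78) = 253.24.
T_out = 10⁶/253.24 = 3948.9 K → 3950 K; t = 39.5.
G = 99.47·ln 39.5 − 161.1 = 99.47·3.6763 − 161.1 = 204.582.
Rounded: 205.

205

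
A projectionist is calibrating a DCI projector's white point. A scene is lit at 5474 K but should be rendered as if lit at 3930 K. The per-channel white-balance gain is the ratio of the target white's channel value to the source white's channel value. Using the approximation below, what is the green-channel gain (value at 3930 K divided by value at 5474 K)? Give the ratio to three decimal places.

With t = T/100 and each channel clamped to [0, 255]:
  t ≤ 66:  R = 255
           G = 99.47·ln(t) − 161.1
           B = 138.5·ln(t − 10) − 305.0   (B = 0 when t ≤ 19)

0.861

At 5474 K (t = 54.74):
  G = 99.47·ln 54.74 − 161.1 = 99.47·4.0026 − 161.1 = 237.038.
At 3930 K (t = 39.3):
  G = 99.47·ln 39.3 − 161.1 = 99.47·3.6712 − 161.1 = 204.077.
Gain = 204.077 / 237.038 = 0.8609 → 0.861.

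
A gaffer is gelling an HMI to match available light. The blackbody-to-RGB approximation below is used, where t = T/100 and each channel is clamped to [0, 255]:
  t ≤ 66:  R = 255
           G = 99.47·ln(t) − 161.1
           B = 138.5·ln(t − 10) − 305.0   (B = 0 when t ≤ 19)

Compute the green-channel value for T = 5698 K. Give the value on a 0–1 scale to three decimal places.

0.945

t = 5698/100 = 56.98; the t ≤ 66 branch applies.
G = 99.47·ln 56.98 − 161.1 = 99.47·4.0427 − 161.1 = 241.027.
On a 0–1 scale: 241.027/255 = 0.9452 → 0.945.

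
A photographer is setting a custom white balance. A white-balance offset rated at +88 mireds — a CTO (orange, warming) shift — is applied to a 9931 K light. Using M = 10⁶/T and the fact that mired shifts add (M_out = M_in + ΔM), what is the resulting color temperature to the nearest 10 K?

M_in = 10⁶/9931 = 100.69 mireds.
M_out = 100.69 + (+88) = 188.69 mireds.
T_out = 10⁶/188.69 = 5299.6 K → 5300 K.

5300 K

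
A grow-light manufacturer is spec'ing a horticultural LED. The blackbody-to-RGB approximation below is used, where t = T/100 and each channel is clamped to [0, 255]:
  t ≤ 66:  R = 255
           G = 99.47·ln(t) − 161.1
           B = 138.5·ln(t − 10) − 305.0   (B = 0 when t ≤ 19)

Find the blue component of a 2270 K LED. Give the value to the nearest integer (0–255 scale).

47

t = 2270/100 = 22.7; the t ≤ 66 branch applies.
B = 138.5·ln(22.7 − 10) − 305.0 = 138.5·ln 12.7 − 305.0 = 138.5·2.5416 − 305.0 = 47.012.
Rounded: 47.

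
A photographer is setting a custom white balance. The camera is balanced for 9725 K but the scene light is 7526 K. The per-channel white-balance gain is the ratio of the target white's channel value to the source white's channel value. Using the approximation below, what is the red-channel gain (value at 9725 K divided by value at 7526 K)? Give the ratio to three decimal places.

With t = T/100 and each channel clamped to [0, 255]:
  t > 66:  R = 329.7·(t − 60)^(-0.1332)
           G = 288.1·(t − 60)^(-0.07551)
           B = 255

At 7526 K (t = 75.26):
  R = 329.7·(75.26 − 60)^(-0.1332) = 329.7·15.26^(-0.1332) = 329.7·0.69559 = 229.335.
At 9725 K (t = 97.25):
  R = 329.7·(97.25 − 60)^(-0.1332) = 329.7·37.25^(-0.1332) = 329.7·0.61763 = 203.631.
Gain = 203.631 / 229.335 = 0.8879 → 0.888.

0.888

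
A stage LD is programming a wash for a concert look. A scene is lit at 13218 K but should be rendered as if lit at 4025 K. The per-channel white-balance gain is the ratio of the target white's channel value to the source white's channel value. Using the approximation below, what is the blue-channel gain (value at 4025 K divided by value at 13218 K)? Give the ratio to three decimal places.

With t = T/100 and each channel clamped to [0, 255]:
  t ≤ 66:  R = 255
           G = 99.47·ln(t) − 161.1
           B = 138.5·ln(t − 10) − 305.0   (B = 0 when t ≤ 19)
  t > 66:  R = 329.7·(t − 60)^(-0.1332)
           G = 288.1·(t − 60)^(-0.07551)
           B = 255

At 13218 K (t = 132.18):
  B = 255 by definition for t > 66.
At 4025 K (t = 40.25):
  B = 138.5·ln(40.25 − 10) − 305.0 = 138.5·ln 30.25 − 305.0 = 138.5·3.4095 − 305.0 = 167.215.
Gain = 167.215 / 255.000 = 0.6557 → 0.656.

0.656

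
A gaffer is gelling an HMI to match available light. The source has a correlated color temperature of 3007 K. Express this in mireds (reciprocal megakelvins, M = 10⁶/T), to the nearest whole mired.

M = 10⁶ / 3007 = 332.557 → 333 mireds.

333 mireds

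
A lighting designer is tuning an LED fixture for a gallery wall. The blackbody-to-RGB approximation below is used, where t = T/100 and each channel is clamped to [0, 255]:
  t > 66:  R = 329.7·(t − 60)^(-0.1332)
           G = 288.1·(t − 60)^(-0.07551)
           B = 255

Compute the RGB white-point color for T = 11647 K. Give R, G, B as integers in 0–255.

t = 11647/100 = 116.47; the t > 66 branch applies.
R = 329.7·(116.47 − 60)^(-0.1332) = 329.7·56.47^(-0.1332) = 329.7·0.58433 = 192.653.
G = 288.1·(116.47 − 60)^(-0.07551) = 288.1·56.47^(-0.07551) = 288.1·0.73743 = 212.453.
B = 255 by definition for t > 66.
Rounded: (193, 212, 255).

R=193, G=212, B=255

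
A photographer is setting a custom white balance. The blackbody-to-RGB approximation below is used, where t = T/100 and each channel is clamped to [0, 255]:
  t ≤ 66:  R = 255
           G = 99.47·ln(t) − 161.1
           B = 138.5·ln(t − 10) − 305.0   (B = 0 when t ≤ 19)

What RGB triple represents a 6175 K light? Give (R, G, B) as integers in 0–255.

t = 6175/100 = 61.75; the t ≤ 66 branch applies.
R = 255 by definition for t ≤ 66.
G = 99.47·ln 61.75 − 161.1 = 99.47·4.1231 − 161.1 = 249.024.
B = 138.5·ln(61.75 − 10) − 305.0 = 138.5·ln 51.75 − 305.0 = 138.5·3.9464 − 305.0 = 241.580.
Rounded: (255, 249, 242).

(255, 249, 242)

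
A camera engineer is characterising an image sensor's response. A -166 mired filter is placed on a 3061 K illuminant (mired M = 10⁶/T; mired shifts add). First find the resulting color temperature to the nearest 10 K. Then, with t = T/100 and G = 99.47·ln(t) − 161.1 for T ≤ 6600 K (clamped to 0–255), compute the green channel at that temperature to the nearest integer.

M_in = 10⁶/3061 = 326.69; M_out = 326.69 + (-166) = 160.69.
T_out = 10⁶/160.69 = 6223.1 K → 6220 K; t = 62.2.
G = 99.47·ln 62.2 − 161.1 = 99.47·4.1304 − 161.1 = 249.746.
Rounded: 250.

250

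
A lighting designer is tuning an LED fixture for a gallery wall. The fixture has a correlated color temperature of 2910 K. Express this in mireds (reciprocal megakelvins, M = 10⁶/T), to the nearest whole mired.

M = 10⁶ / 2910 = 343.643 → 344 mireds.

344 mireds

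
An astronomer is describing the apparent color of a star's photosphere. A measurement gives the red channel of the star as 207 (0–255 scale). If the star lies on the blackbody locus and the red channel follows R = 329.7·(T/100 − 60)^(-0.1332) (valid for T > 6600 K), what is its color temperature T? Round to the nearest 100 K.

(t − 60)^(-0.1332) = 207/329.7 = 0.62784.
t − 60 = 0.62784^(1/-0.1332) = 0.62784^(-7.508) = 32.933, so t = 92.933.
T = 100·t = 9293 K → 9300 K to the nearest 100 K.

9300 K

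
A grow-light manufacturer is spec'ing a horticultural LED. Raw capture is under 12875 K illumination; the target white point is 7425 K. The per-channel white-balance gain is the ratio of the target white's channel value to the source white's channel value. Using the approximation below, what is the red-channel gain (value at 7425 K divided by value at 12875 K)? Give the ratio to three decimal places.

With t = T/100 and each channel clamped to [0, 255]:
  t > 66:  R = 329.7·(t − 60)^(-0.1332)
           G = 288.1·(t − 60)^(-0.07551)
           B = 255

At 12875 K (t = 128.75):
  R = 329.7·(128.75 − 60)^(-0.1332) = 329.7·68.75^(-0.1332) = 329.7·0.56921 = 187.670.
At 7425 K (t = 74.25):
  R = 329.7·(74.25 − 60)^(-0.1332) = 329.7·14.25^(-0.1332) = 329.7·0.70196 = 231.436.
Gain = 231.436 / 187.670 = 1.2332 → 1.233.

1.233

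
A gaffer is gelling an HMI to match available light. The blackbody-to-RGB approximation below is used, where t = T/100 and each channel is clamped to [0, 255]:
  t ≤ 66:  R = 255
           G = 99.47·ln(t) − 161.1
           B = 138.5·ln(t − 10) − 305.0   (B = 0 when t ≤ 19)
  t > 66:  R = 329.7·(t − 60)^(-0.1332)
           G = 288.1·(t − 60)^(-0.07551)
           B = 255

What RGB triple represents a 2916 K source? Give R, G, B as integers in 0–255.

t = 2916/100 = 29.16; the t ≤ 66 branch applies.
R = 255 by definition for t ≤ 66.
G = 99.47·ln 29.16 − 161.1 = 99.47·3.3728 − 161.1 = 174.392.
B = 138.5·ln(29.16 − 10) − 305.0 = 138.5·ln 19.16 − 305.0 = 138.5·2.9528 − 305.0 = 103.966.
Rounded: (255, 174, 104).

R=255, G=174, B=104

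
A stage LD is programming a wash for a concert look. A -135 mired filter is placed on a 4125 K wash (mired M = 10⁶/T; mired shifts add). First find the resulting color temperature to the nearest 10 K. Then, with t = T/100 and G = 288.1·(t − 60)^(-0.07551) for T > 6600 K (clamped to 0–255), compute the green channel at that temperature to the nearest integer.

M_in = 10⁶/4125 = 242.42; M_out = 242.42 + (-135) = 107.42.
T_out = 10⁶/107.42 = 9308.9 K → 9310 K; t = 93.1.
G = 288.1·(93.1 − 60)^(-0.07551) = 288.1·33.1^(-0.07551) = 288.1·0.76778 = 221.198.
Rounded: 221.

221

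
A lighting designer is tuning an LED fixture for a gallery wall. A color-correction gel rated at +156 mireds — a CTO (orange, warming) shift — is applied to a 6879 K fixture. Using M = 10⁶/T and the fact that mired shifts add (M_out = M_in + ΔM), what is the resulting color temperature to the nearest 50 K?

M_in = 10⁶/6879 = 145.37 mireds.
M_out = 145.37 + (+156) = 301.37 mireds.
T_out = 10⁶/301.37 = 3318.2 K → 3300 K.

3300 K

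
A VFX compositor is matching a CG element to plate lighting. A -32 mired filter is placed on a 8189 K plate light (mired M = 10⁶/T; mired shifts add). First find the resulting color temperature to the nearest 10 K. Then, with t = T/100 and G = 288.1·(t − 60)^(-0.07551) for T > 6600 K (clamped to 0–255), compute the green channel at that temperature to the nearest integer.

214

M_in = 10⁶/8189 = 122.12; M_out = 122.12 + (-32) = 90.12.
T_out = 10⁶/90.12 = 11096.9 K → 11100 K; t = 111.
G = 288.1·(111 − 60)^(-0.07551) = 288.1·51^(-0.07551) = 288.1·0.74312 = 214.094.
Rounded: 214.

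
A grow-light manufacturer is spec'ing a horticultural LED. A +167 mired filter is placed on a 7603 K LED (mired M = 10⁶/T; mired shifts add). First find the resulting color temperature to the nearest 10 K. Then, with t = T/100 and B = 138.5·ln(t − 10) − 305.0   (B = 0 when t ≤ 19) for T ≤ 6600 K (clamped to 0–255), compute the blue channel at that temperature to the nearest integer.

M_in = 10⁶/7603 = 131.53; M_out = 131.53 + (+167) = 298.53.
T_out = 10⁶/298.53 = 3349.8 K → 3350 K; t = 33.5.
B = 138.5·ln(33.5 − 10) − 305.0 = 138.5·ln 23.5 − 305.0 = 138.5·3.1570 − 305.0 = 132.245.
Rounded: 132.

132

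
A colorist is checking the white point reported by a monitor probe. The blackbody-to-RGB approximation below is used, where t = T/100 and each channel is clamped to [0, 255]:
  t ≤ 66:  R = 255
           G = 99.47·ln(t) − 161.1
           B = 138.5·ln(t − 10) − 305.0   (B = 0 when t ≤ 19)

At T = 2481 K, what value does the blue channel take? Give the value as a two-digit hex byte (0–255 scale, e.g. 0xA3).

0x44

t = 2481/100 = 24.81; the t ≤ 66 branch applies.
B = 138.5·ln(24.81 − 10) − 305.0 = 138.5·ln 14.81 − 305.0 = 138.5·2.6953 − 305.0 = 68.299.
Rounded: 68; in hex, 0x44.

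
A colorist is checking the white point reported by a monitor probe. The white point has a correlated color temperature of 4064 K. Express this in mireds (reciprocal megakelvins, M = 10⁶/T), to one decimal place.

246.1 mireds

M = 10⁶ / 4064 = 246.063 → 246.1 mireds.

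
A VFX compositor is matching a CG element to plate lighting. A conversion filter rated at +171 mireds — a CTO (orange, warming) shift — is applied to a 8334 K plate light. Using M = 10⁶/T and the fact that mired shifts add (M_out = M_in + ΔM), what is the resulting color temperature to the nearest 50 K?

M_in = 10⁶/8334 = 119.99 mireds.
M_out = 119.99 + (+171) = 290.99 mireds.
T_out = 10⁶/290.99 = 3436.5 K → 3450 K.

3450 K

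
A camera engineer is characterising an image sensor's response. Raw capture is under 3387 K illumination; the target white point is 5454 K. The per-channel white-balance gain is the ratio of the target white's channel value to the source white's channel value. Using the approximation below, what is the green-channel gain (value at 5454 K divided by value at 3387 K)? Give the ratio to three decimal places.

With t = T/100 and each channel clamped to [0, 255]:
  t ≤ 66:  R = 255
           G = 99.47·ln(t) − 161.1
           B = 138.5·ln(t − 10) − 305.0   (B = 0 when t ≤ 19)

At 3387 K (t = 33.87):
  G = 99.47·ln 33.87 − 161.1 = 99.47·3.5225 − 161.1 = 189.286.
At 5454 K (t = 54.54):
  G = 99.47·ln 54.54 − 161.1 = 99.47·3.9989 − 161.1 = 236.674.
Gain = 236.674 / 189.286 = 1.2504 → 1.250.

1.250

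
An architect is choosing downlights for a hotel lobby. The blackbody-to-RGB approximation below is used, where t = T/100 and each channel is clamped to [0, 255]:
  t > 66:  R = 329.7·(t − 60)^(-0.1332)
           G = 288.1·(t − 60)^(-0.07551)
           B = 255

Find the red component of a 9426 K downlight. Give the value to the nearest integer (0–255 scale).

t = 9426/100 = 94.26; the t > 66 branch applies.
R = 329.7·(94.26 − 60)^(-0.1332) = 329.7·34.26^(-0.1332) = 329.7·0.62455 = 205.914.
Rounded: 206.

206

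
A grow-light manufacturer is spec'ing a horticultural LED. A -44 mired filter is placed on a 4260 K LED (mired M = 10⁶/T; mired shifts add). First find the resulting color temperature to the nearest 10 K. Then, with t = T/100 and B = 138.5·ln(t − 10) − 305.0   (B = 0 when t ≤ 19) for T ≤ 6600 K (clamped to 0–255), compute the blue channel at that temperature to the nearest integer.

M_in = 10⁶/4260 = 234.74; M_out = 234.74 + (-44) = 190.74.
T_out = 10⁶/190.74 = 5242.7 K → 5240 K; t = 52.4.
B = 138.5·ln(52.4 − 10) − 305.0 = 138.5·ln 42.4 − 305.0 = 138.5·3.7471 − 305.0 = 213.980.
Rounded: 214.

214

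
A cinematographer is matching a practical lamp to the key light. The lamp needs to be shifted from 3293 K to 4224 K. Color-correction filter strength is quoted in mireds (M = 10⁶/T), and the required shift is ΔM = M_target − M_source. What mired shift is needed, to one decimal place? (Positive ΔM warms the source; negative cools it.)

M_source = 10⁶/3293 = 303.674; M_target = 10⁶/4224 = 236.742.
ΔM = 236.742 − 303.674 = -66.932 → -66.9 mireds, a cooling shift.

-66.9 mireds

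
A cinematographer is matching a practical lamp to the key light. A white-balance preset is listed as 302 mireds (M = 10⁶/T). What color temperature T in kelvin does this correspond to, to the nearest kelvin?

T = 10⁶ / 302 = 3311.26 K → 3311 K.

3311 K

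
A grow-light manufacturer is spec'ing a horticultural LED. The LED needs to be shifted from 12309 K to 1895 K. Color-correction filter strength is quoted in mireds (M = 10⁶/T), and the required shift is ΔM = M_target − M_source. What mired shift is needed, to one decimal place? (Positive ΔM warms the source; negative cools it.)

+446.5 mireds

M_source = 10⁶/12309 = 81.241; M_target = 10⁶/1895 = 527.704.
ΔM = 527.704 − 81.241 = 446.463 → +446.5 mireds, a warming shift.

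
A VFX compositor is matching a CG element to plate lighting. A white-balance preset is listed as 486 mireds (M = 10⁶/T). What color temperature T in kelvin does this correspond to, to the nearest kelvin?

2058 K

T = 10⁶ / 486 = 2057.61 K → 2058 K.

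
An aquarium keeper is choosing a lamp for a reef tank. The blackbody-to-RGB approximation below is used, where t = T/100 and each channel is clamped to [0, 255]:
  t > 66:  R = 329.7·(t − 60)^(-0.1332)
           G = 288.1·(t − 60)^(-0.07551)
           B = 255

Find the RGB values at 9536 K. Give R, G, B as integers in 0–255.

t = 9536/100 = 95.36; the t > 66 branch applies.
R = 329.7·(95.36 − 60)^(-0.1332) = 329.7·35.36^(-0.1332) = 329.7·0.62193 = 205.049.
G = 288.1·(95.36 − 60)^(-0.07551) = 288.1·35.36^(-0.07551) = 288.1·0.76396 = 220.097.
B = 255 by definition for t > 66.
Rounded: (205, 220, 255).

R=205, G=220, B=255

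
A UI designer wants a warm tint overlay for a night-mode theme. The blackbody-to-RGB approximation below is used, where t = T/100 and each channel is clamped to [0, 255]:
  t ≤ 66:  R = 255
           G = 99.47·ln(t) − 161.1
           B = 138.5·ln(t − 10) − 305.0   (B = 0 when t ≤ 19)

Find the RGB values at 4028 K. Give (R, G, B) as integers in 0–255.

(255, 207, 167)

t = 4028/100 = 40.28; the t ≤ 66 branch applies.
R = 255 by definition for t ≤ 66.
G = 99.47·ln 40.28 − 161.1 = 99.47·3.6959 − 161.1 = 206.527.
B = 138.5·ln(40.28 − 10) − 305.0 = 138.5·ln 30.28 − 305.0 = 138.5·3.4105 − 305.0 = 167.353.
Rounded: (255, 207, 167).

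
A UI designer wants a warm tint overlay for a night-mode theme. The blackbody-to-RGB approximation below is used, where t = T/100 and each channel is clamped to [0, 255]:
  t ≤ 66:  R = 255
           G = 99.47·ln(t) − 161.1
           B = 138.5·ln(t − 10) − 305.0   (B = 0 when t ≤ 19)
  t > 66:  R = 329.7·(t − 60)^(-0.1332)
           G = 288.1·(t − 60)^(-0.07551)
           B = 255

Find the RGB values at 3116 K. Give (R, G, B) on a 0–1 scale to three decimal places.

t = 3116/100 = 31.16; the t ≤ 66 branch applies.
R = 255 by definition for t ≤ 66.
G = 99.47·ln 31.16 − 161.1 = 99.47·3.4391 − 161.1 = 180.991.
B = 138.5·ln(31.16 − 10) − 305.0 = 138.5·ln 21.16 − 305.0 = 138.5·3.0521 − 305.0 = 117.718.
Dividing each by 255: (1.0000, 0.7098, 0.4616) → (1.000, 0.710, 0.462).

(1.000, 0.710, 0.462)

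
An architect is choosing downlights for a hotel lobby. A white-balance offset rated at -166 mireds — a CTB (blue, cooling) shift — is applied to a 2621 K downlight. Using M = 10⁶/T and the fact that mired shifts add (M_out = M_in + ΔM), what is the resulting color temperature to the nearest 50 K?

M_in = 10⁶/2621 = 381.53 mireds.
M_out = 381.53 + (-166) = 215.53 mireds.
T_out = 10⁶/215.53 = 4639.6 K → 4650 K.

4650 K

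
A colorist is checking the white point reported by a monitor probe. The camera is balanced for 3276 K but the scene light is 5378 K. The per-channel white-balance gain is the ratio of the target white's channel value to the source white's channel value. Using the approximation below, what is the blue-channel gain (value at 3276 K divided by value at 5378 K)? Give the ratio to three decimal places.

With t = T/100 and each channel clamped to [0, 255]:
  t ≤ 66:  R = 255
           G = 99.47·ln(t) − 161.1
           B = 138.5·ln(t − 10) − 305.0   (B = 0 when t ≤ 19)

At 5378 K (t = 53.78):
  B = 138.5·ln(53.78 − 10) − 305.0 = 138.5·ln 43.78 − 305.0 = 138.5·3.7792 − 305.0 = 218.416.
At 3276 K (t = 32.76):
  B = 138.5·ln(32.76 − 10) − 305.0 = 138.5·ln 22.76 − 305.0 = 138.5·3.1250 − 305.0 = 127.813.
Gain = 127.813 / 218.416 = 0.5852 → 0.585.

0.585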